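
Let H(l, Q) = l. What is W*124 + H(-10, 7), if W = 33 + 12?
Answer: 5570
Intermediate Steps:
W = 45
W*124 + H(-10, 7) = 45*124 - 10 = 5580 - 10 = 5570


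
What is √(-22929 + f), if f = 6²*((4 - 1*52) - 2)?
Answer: I*√24729 ≈ 157.25*I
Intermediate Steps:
f = -1800 (f = 36*((4 - 52) - 2) = 36*(-48 - 2) = 36*(-50) = -1800)
√(-22929 + f) = √(-22929 - 1800) = √(-24729) = I*√24729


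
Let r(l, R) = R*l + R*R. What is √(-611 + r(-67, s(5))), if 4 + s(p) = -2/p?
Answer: I*√7421/5 ≈ 17.229*I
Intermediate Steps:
s(p) = -4 - 2/p
r(l, R) = R² + R*l (r(l, R) = R*l + R² = R² + R*l)
√(-611 + r(-67, s(5))) = √(-611 + (-4 - 2/5)*((-4 - 2/5) - 67)) = √(-611 + (-4 - 2*⅕)*((-4 - 2*⅕) - 67)) = √(-611 + (-4 - ⅖)*((-4 - ⅖) - 67)) = √(-611 - 22*(-22/5 - 67)/5) = √(-611 - 22/5*(-357/5)) = √(-611 + 7854/25) = √(-7421/25) = I*√7421/5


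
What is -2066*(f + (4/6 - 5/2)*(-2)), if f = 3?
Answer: -41320/3 ≈ -13773.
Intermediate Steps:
-2066*(f + (4/6 - 5/2)*(-2)) = -2066*(3 + (4/6 - 5/2)*(-2)) = -2066*(3 + (4*(1/6) - 5*1/2)*(-2)) = -2066*(3 + (2/3 - 5/2)*(-2)) = -2066*(3 - 11/6*(-2)) = -2066*(3 + 11/3) = -2066*20/3 = -41320/3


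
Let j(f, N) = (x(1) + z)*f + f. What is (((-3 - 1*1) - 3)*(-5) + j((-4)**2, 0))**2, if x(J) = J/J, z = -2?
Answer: 1225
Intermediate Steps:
x(J) = 1
j(f, N) = 0 (j(f, N) = (1 - 2)*f + f = -f + f = 0)
(((-3 - 1*1) - 3)*(-5) + j((-4)**2, 0))**2 = (((-3 - 1*1) - 3)*(-5) + 0)**2 = (((-3 - 1) - 3)*(-5) + 0)**2 = ((-4 - 3)*(-5) + 0)**2 = (-7*(-5) + 0)**2 = (35 + 0)**2 = 35**2 = 1225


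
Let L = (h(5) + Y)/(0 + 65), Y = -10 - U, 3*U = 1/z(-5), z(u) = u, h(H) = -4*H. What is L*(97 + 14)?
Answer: -16613/325 ≈ -51.117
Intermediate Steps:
U = -1/15 (U = (⅓)/(-5) = (⅓)*(-⅕) = -1/15 ≈ -0.066667)
Y = -149/15 (Y = -10 - 1*(-1/15) = -10 + 1/15 = -149/15 ≈ -9.9333)
L = -449/975 (L = (-4*5 - 149/15)/(0 + 65) = (-20 - 149/15)/65 = -449/15*1/65 = -449/975 ≈ -0.46051)
L*(97 + 14) = -449*(97 + 14)/975 = -449/975*111 = -16613/325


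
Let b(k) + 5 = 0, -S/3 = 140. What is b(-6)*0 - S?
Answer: 420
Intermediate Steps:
S = -420 (S = -3*140 = -420)
b(k) = -5 (b(k) = -5 + 0 = -5)
b(-6)*0 - S = -5*0 - 1*(-420) = 0 + 420 = 420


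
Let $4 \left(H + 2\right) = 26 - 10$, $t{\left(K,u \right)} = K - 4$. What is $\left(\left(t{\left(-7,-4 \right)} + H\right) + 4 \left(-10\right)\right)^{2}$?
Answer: $2401$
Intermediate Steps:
$t{\left(K,u \right)} = -4 + K$
$H = 2$ ($H = -2 + \frac{26 - 10}{4} = -2 + \frac{1}{4} \cdot 16 = -2 + 4 = 2$)
$\left(\left(t{\left(-7,-4 \right)} + H\right) + 4 \left(-10\right)\right)^{2} = \left(\left(\left(-4 - 7\right) + 2\right) + 4 \left(-10\right)\right)^{2} = \left(\left(-11 + 2\right) - 40\right)^{2} = \left(-9 - 40\right)^{2} = \left(-49\right)^{2} = 2401$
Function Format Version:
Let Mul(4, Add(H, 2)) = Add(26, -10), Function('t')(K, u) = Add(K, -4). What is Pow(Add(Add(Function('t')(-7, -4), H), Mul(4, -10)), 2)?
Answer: 2401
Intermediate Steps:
Function('t')(K, u) = Add(-4, K)
H = 2 (H = Add(-2, Mul(Rational(1, 4), Add(26, -10))) = Add(-2, Mul(Rational(1, 4), 16)) = Add(-2, 4) = 2)
Pow(Add(Add(Function('t')(-7, -4), H), Mul(4, -10)), 2) = Pow(Add(Add(Add(-4, -7), 2), Mul(4, -10)), 2) = Pow(Add(Add(-11, 2), -40), 2) = Pow(Add(-9, -40), 2) = Pow(-49, 2) = 2401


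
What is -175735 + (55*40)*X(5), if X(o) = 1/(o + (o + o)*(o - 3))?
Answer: -175647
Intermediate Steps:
X(o) = 1/(o + 2*o*(-3 + o)) (X(o) = 1/(o + (2*o)*(-3 + o)) = 1/(o + 2*o*(-3 + o)))
-175735 + (55*40)*X(5) = -175735 + (55*40)*(1/(5*(-5 + 2*5))) = -175735 + 2200*(1/(5*(-5 + 10))) = -175735 + 2200*((⅕)/5) = -175735 + 2200*((⅕)*(⅕)) = -175735 + 2200*(1/25) = -175735 + 88 = -175647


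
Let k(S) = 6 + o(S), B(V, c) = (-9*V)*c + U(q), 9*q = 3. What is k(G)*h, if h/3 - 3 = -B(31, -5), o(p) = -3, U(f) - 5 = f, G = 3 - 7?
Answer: -12576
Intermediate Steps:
q = ⅓ (q = (⅑)*3 = ⅓ ≈ 0.33333)
G = -4
U(f) = 5 + f
B(V, c) = 16/3 - 9*V*c (B(V, c) = (-9*V)*c + (5 + ⅓) = -9*V*c + 16/3 = 16/3 - 9*V*c)
h = -4192 (h = 9 + 3*(-(16/3 - 9*31*(-5))) = 9 + 3*(-(16/3 + 1395)) = 9 + 3*(-1*4201/3) = 9 + 3*(-4201/3) = 9 - 4201 = -4192)
k(S) = 3 (k(S) = 6 - 3 = 3)
k(G)*h = 3*(-4192) = -12576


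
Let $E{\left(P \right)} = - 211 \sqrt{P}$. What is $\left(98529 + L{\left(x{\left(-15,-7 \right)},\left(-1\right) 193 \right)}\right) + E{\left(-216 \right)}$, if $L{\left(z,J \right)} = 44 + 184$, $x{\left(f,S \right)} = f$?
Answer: $98757 - 1266 i \sqrt{6} \approx 98757.0 - 3101.1 i$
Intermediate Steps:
$L{\left(z,J \right)} = 228$
$\left(98529 + L{\left(x{\left(-15,-7 \right)},\left(-1\right) 193 \right)}\right) + E{\left(-216 \right)} = \left(98529 + 228\right) - 211 \sqrt{-216} = 98757 - 211 \cdot 6 i \sqrt{6} = 98757 - 1266 i \sqrt{6}$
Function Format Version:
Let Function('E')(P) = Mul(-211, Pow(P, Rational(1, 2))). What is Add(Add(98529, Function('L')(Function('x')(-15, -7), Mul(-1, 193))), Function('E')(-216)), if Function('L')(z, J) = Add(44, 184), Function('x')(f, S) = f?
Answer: Add(98757, Mul(-1266, I, Pow(6, Rational(1, 2)))) ≈ Add(98757., Mul(-3101.1, I))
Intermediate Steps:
Function('L')(z, J) = 228
Add(Add(98529, Function('L')(Function('x')(-15, -7), Mul(-1, 193))), Function('E')(-216)) = Add(Add(98529, 228), Mul(-211, Pow(-216, Rational(1, 2)))) = Add(98757, Mul(-211, Mul(6, I, Pow(6, Rational(1, 2))))) = Add(98757, Mul(-1266, I, Pow(6, Rational(1, 2))))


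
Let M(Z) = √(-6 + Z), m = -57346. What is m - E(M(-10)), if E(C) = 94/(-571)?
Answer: -32744472/571 ≈ -57346.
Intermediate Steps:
E(C) = -94/571 (E(C) = 94*(-1/571) = -94/571)
m - E(M(-10)) = -57346 - 1*(-94/571) = -57346 + 94/571 = -32744472/571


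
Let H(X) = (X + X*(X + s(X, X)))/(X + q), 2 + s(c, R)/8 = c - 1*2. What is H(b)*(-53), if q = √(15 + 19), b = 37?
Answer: -21912214/1335 + 592222*√34/1335 ≈ -13827.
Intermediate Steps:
s(c, R) = -32 + 8*c (s(c, R) = -16 + 8*(c - 1*2) = -16 + 8*(c - 2) = -16 + 8*(-2 + c) = -16 + (-16 + 8*c) = -32 + 8*c)
q = √34 ≈ 5.8309
H(X) = (X + X*(-32 + 9*X))/(X + √34) (H(X) = (X + X*(X + (-32 + 8*X)))/(X + √34) = (X + X*(-32 + 9*X))/(X + √34))
H(b)*(-53) = (37*(-31 + 9*37)/(37 + √34))*(-53) = (37*(-31 + 333)/(37 + √34))*(-53) = (37*302/(37 + √34))*(-53) = (11174/(37 + √34))*(-53) = -592222/(37 + √34)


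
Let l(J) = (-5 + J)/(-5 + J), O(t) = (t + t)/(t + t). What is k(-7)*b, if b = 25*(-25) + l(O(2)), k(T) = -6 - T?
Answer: -624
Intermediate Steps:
O(t) = 1 (O(t) = (2*t)/((2*t)) = (2*t)*(1/(2*t)) = 1)
l(J) = 1
b = -624 (b = 25*(-25) + 1 = -625 + 1 = -624)
k(-7)*b = (-6 - 1*(-7))*(-624) = (-6 + 7)*(-624) = 1*(-624) = -624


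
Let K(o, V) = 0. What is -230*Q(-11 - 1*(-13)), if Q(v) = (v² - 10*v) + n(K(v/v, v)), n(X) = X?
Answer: 3680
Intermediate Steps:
Q(v) = v² - 10*v (Q(v) = (v² - 10*v) + 0 = v² - 10*v)
-230*Q(-11 - 1*(-13)) = -230*(-11 - 1*(-13))*(-10 + (-11 - 1*(-13))) = -230*(-11 + 13)*(-10 + (-11 + 13)) = -460*(-10 + 2) = -460*(-8) = -230*(-16) = 3680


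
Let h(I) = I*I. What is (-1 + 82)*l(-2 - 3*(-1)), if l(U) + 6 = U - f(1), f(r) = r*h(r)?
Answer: -486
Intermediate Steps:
h(I) = I²
f(r) = r³ (f(r) = r*r² = r³)
l(U) = -7 + U (l(U) = -6 + (U - 1*1³) = -6 + (U - 1*1) = -6 + (U - 1) = -6 + (-1 + U) = -7 + U)
(-1 + 82)*l(-2 - 3*(-1)) = (-1 + 82)*(-7 + (-2 - 3*(-1))) = 81*(-7 + (-2 + 3)) = 81*(-7 + 1) = 81*(-6) = -486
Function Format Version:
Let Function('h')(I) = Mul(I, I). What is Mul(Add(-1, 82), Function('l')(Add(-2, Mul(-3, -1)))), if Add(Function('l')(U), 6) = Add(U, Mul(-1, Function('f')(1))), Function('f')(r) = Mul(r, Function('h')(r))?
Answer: -486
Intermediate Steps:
Function('h')(I) = Pow(I, 2)
Function('f')(r) = Pow(r, 3) (Function('f')(r) = Mul(r, Pow(r, 2)) = Pow(r, 3))
Function('l')(U) = Add(-7, U) (Function('l')(U) = Add(-6, Add(U, Mul(-1, Pow(1, 3)))) = Add(-6, Add(U, Mul(-1, 1))) = Add(-6, Add(U, -1)) = Add(-6, Add(-1, U)) = Add(-7, U))
Mul(Add(-1, 82), Function('l')(Add(-2, Mul(-3, -1)))) = Mul(Add(-1, 82), Add(-7, Add(-2, Mul(-3, -1)))) = Mul(81, Add(-7, Add(-2, 3))) = Mul(81, Add(-7, 1)) = Mul(81, -6) = -486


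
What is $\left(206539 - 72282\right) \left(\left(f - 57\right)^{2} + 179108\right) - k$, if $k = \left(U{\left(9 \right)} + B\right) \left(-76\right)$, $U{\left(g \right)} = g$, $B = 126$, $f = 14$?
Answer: $24294754209$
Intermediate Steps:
$k = -10260$ ($k = \left(9 + 126\right) \left(-76\right) = 135 \left(-76\right) = -10260$)
$\left(206539 - 72282\right) \left(\left(f - 57\right)^{2} + 179108\right) - k = \left(206539 - 72282\right) \left(\left(14 - 57\right)^{2} + 179108\right) - -10260 = 134257 \left(\left(-43\right)^{2} + 179108\right) + 10260 = 134257 \left(1849 + 179108\right) + 10260 = 134257 \cdot 180957 + 10260 = 24294743949 + 10260 = 24294754209$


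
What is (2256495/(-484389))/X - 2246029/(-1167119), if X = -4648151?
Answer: 1685655535928403112/875927950557655647 ≈ 1.9244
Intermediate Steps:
(2256495/(-484389))/X - 2246029/(-1167119) = (2256495/(-484389))/(-4648151) - 2246029/(-1167119) = (2256495*(-1/484389))*(-1/4648151) - 2246029*(-1/1167119) = -752165/161463*(-1/4648151) + 2246029/1167119 = 752165/750504404913 + 2246029/1167119 = 1685655535928403112/875927950557655647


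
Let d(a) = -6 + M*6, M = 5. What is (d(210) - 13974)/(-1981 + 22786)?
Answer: -930/1387 ≈ -0.67051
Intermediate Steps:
d(a) = 24 (d(a) = -6 + 5*6 = -6 + 30 = 24)
(d(210) - 13974)/(-1981 + 22786) = (24 - 13974)/(-1981 + 22786) = -13950/20805 = -13950*1/20805 = -930/1387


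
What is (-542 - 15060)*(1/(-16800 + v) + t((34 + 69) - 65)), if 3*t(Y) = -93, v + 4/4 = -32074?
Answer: 23638995852/48875 ≈ 4.8366e+5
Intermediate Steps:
v = -32075 (v = -1 - 32074 = -32075)
t(Y) = -31 (t(Y) = (⅓)*(-93) = -31)
(-542 - 15060)*(1/(-16800 + v) + t((34 + 69) - 65)) = (-542 - 15060)*(1/(-16800 - 32075) - 31) = -15602*(1/(-48875) - 31) = -15602*(-1/48875 - 31) = -15602*(-1515126/48875) = 23638995852/48875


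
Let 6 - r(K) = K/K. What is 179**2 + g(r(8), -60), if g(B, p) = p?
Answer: 31981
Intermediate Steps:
r(K) = 5 (r(K) = 6 - K/K = 6 - 1*1 = 6 - 1 = 5)
179**2 + g(r(8), -60) = 179**2 - 60 = 32041 - 60 = 31981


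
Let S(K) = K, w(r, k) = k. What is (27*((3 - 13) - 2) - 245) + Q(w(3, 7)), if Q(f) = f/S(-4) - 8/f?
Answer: -16013/28 ≈ -571.89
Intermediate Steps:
Q(f) = -8/f - f/4 (Q(f) = f/(-4) - 8/f = f*(-¼) - 8/f = -f/4 - 8/f = -8/f - f/4)
(27*((3 - 13) - 2) - 245) + Q(w(3, 7)) = (27*((3 - 13) - 2) - 245) + (-8/7 - ¼*7) = (27*(-10 - 2) - 245) + (-8*⅐ - 7/4) = (27*(-12) - 245) + (-8/7 - 7/4) = (-324 - 245) - 81/28 = -569 - 81/28 = -16013/28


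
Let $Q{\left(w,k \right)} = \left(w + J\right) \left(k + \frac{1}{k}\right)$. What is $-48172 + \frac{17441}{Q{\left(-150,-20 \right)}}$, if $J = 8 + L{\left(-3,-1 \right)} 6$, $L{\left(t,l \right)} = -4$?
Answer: $- \frac{1603134266}{33283} \approx -48167.0$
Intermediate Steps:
$J = -16$ ($J = 8 - 24 = -16$)
$Q{\left(w,k \right)} = \left(-16 + w\right) \left(k + \frac{1}{k}\right)$ ($Q{\left(w,k \right)} = \left(w - 16\right) \left(k + \frac{1}{k}\right) = \left(-16 + w\right) \left(k + \frac{1}{k}\right)$)
$-48172 + \frac{17441}{Q{\left(-150,-20 \right)}} = -48172 + \frac{17441}{\frac{1}{-20} \left(-16 - 150 + \left(-20\right)^{2} \left(-16 - 150\right)\right)} = -48172 + \frac{17441}{\left(- \frac{1}{20}\right) \left(-16 - 150 + 400 \left(-166\right)\right)} = -48172 + \frac{17441}{\left(- \frac{1}{20}\right) \left(-16 - 150 - 66400\right)} = -48172 + \frac{17441}{\left(- \frac{1}{20}\right) \left(-66566\right)} = -48172 + \frac{17441}{\frac{33283}{10}} = -48172 + 17441 \cdot \frac{10}{33283} = -48172 + \frac{174410}{33283} = - \frac{1603134266}{33283}$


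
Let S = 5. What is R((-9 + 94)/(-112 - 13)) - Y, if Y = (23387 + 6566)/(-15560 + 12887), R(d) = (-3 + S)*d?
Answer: 59813/6075 ≈ 9.8458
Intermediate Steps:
R(d) = 2*d (R(d) = (-3 + 5)*d = 2*d)
Y = -2723/243 (Y = 29953/(-2673) = 29953*(-1/2673) = -2723/243 ≈ -11.206)
R((-9 + 94)/(-112 - 13)) - Y = 2*((-9 + 94)/(-112 - 13)) - 1*(-2723/243) = 2*(85/(-125)) + 2723/243 = 2*(85*(-1/125)) + 2723/243 = 2*(-17/25) + 2723/243 = -34/25 + 2723/243 = 59813/6075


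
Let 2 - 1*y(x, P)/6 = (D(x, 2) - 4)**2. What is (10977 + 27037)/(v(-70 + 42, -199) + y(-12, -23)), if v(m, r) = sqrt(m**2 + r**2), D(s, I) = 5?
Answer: -228084/40349 + 38014*sqrt(40385)/40349 ≈ 183.68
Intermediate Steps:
y(x, P) = 6 (y(x, P) = 12 - 6*(5 - 4)**2 = 12 - 6*1**2 = 12 - 6*1 = 12 - 6 = 6)
(10977 + 27037)/(v(-70 + 42, -199) + y(-12, -23)) = (10977 + 27037)/(sqrt((-70 + 42)**2 + (-199)**2) + 6) = 38014/(sqrt((-28)**2 + 39601) + 6) = 38014/(sqrt(784 + 39601) + 6) = 38014/(sqrt(40385) + 6) = 38014/(6 + sqrt(40385))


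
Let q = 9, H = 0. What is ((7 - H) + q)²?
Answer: 256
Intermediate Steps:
((7 - H) + q)² = ((7 - 1*0) + 9)² = ((7 + 0) + 9)² = (7 + 9)² = 16² = 256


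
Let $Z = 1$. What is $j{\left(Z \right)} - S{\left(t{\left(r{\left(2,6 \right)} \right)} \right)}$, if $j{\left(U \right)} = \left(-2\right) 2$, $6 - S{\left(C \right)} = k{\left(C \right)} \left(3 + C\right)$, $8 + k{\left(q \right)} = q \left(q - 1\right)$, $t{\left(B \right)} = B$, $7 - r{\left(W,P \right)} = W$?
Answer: $86$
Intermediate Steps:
$r{\left(W,P \right)} = 7 - W$
$k{\left(q \right)} = -8 + q \left(-1 + q\right)$ ($k{\left(q \right)} = -8 + q \left(q - 1\right) = -8 + q \left(-1 + q\right)$)
$S{\left(C \right)} = 6 - \left(3 + C\right) \left(-8 + C^{2} - C\right)$ ($S{\left(C \right)} = 6 - \left(-8 + C^{2} - C\right) \left(3 + C\right) = 6 - \left(3 + C\right) \left(-8 + C^{2} - C\right)$)
$j{\left(U \right)} = -4$
$j{\left(Z \right)} - S{\left(t{\left(r{\left(2,6 \right)} \right)} \right)} = -4 - \left(30 - \left(7 - 2\right)^{3} - 2 \left(7 - 2\right)^{2} + 11 \left(7 - 2\right)\right) = -4 - \left(30 - 5^{3} - 2 \cdot 5^{2} + 11 \cdot 5\right) = -4 - \left(30 - 125 - 50 + 55\right) = -4 - -90 = -4 + 90 = 86$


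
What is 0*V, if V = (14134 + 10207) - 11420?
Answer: 0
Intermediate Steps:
V = 12921 (V = 24341 - 11420 = 12921)
0*V = 0*12921 = 0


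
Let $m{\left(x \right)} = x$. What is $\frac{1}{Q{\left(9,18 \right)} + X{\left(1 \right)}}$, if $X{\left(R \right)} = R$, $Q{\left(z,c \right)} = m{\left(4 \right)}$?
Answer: $\frac{1}{5} \approx 0.2$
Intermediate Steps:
$Q{\left(z,c \right)} = 4$
$\frac{1}{Q{\left(9,18 \right)} + X{\left(1 \right)}} = \frac{1}{4 + 1} = \frac{1}{5}$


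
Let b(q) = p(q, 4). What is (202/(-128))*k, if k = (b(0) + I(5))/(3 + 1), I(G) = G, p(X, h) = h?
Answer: -909/256 ≈ -3.5508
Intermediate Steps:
b(q) = 4
k = 9/4 (k = (4 + 5)/(3 + 1) = 9/4 ≈ 2.2500)
(202/(-128))*k = (202/(-128))*(9/4) = (202*(-1/128))*(9/4) = -101/64*9/4 = -909/256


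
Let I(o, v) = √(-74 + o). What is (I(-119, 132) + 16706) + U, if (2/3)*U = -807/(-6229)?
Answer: 208125769/12458 + I*√193 ≈ 16706.0 + 13.892*I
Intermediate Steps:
U = 2421/12458 (U = 3*(-807/(-6229))/2 = 3*(-807*(-1/6229))/2 = (3/2)*(807/6229) = 2421/12458 ≈ 0.19433)
(I(-119, 132) + 16706) + U = (√(-74 - 119) + 16706) + 2421/12458 = (√(-193) + 16706) + 2421/12458 = (I*√193 + 16706) + 2421/12458 = (16706 + I*√193) + 2421/12458 = 208125769/12458 + I*√193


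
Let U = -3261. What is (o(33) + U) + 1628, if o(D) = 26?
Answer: -1607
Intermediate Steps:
(o(33) + U) + 1628 = (26 - 3261) + 1628 = -3235 + 1628 = -1607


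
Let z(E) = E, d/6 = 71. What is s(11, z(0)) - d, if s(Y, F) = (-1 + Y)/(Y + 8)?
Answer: -8084/19 ≈ -425.47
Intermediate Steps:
d = 426 (d = 6*71 = 426)
s(Y, F) = (-1 + Y)/(8 + Y)
s(11, z(0)) - d = (-1 + 11)/(8 + 11) - 1*426 = 10/19 - 426 = -8084/19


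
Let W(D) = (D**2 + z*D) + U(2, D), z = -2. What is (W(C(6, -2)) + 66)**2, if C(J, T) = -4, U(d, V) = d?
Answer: 8464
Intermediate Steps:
W(D) = 2 + D**2 - 2*D (W(D) = (D**2 - 2*D) + 2 = 2 + D**2 - 2*D)
(W(C(6, -2)) + 66)**2 = ((2 + (-4)**2 - 2*(-4)) + 66)**2 = ((2 + 16 + 8) + 66)**2 = (26 + 66)**2 = 92**2 = 8464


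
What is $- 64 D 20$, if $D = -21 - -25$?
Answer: $-5120$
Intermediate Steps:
$D = 4$ ($D = -21 + 25 = 4$)
$- 64 D 20 = \left(-64\right) 4 \cdot 20 = \left(-256\right) 20 = -5120$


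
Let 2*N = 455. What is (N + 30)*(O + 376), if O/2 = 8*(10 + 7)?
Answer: 166860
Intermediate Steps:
N = 455/2 (N = (1/2)*455 = 455/2 ≈ 227.50)
O = 272 (O = 2*(8*(10 + 7)) = 2*(8*17) = 2*136 = 272)
(N + 30)*(O + 376) = (455/2 + 30)*(272 + 376) = (515/2)*648 = 166860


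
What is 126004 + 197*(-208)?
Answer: 85028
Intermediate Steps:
126004 + 197*(-208) = 126004 - 40976 = 85028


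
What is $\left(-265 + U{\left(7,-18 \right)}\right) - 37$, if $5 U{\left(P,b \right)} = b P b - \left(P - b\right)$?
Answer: $\frac{733}{5} \approx 146.6$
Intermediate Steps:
$U{\left(P,b \right)} = - \frac{P}{5} + \frac{b}{5} + \frac{P b^{2}}{5}$ ($U{\left(P,b \right)} = \frac{b P b - \left(P - b\right)}{5} = \frac{P b b - \left(P - b\right)}{5} = \frac{P b^{2} - \left(P - b\right)}{5} = \frac{b - P + P b^{2}}{5} = - \frac{P}{5} + \frac{b}{5} + \frac{P b^{2}}{5}$)
$\left(-265 + U{\left(7,-18 \right)}\right) - 37 = \left(-265 + \left(\left(- \frac{1}{5}\right) 7 + \frac{1}{5} \left(-18\right) + \frac{1}{5} \cdot 7 \left(-18\right)^{2}\right)\right) - 37 = \left(-265 - \left(5 - \frac{2268}{5}\right)\right) - 37 = \left(-265 - - \frac{2243}{5}\right) - 37 = \left(-265 + \frac{2243}{5}\right) - 37 = \frac{918}{5} - 37 = \frac{733}{5}$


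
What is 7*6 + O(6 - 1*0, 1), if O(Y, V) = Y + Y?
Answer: 54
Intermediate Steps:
O(Y, V) = 2*Y
7*6 + O(6 - 1*0, 1) = 7*6 + 2*(6 - 1*0) = 42 + 2*(6 + 0) = 42 + 2*6 = 42 + 12 = 54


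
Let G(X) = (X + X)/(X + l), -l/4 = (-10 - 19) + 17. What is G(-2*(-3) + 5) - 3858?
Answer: -227600/59 ≈ -3857.6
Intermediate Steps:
l = 48 (l = -4*((-10 - 19) + 17) = -4*(-29 + 17) = -4*(-12) = 48)
G(X) = 2*X/(48 + X) (G(X) = (X + X)/(X + 48) = (2*X)/(48 + X) = 2*X/(48 + X))
G(-2*(-3) + 5) - 3858 = 2*(-2*(-3) + 5)/(48 + (-2*(-3) + 5)) - 3858 = 2*(6 + 5)/(48 + (6 + 5)) - 3858 = 2*11/(48 + 11) - 3858 = 2*11/59 - 3858 = 2*11*(1/59) - 3858 = 22/59 - 3858 = -227600/59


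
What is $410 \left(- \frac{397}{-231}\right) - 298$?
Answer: $\frac{93932}{231} \approx 406.63$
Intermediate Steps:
$410 \left(- \frac{397}{-231}\right) - 298 = 410 \left(\left(-397\right) \left(- \frac{1}{231}\right)\right) - 298 = 410 \cdot \frac{397}{231} - 298 = \frac{162770}{231} - 298 = \frac{93932}{231}$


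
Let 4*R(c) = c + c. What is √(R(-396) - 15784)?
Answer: I*√15982 ≈ 126.42*I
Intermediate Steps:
R(c) = c/2 (R(c) = (c + c)/4 = (2*c)/4 = c/2)
√(R(-396) - 15784) = √((½)*(-396) - 15784) = √(-198 - 15784) = √(-15982) = I*√15982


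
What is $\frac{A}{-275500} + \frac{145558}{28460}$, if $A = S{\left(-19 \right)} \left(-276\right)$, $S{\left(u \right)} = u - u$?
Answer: $\frac{72779}{14230} \approx 5.1145$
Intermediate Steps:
$S{\left(u \right)} = 0$
$A = 0$ ($A = 0 \left(-276\right) = 0$)
$\frac{A}{-275500} + \frac{145558}{28460} = \frac{0}{-275500} + \frac{145558}{28460} = 0 \left(- \frac{1}{275500}\right) + 145558 \cdot \frac{1}{28460} = 0 + \frac{72779}{14230} = \frac{72779}{14230}$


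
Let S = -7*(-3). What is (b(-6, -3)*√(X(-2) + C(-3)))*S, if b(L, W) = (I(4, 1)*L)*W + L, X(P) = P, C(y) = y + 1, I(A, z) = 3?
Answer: 2016*I ≈ 2016.0*I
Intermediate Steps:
C(y) = 1 + y
b(L, W) = L + 3*L*W (b(L, W) = (3*L)*W + L = 3*L*W + L = L + 3*L*W)
S = 21
(b(-6, -3)*√(X(-2) + C(-3)))*S = ((-6*(1 + 3*(-3)))*√(-2 + (1 - 3)))*21 = ((-6*(1 - 9))*√(-2 - 2))*21 = ((-6*(-8))*√(-4))*21 = (48*(2*I))*21 = (96*I)*21 = 2016*I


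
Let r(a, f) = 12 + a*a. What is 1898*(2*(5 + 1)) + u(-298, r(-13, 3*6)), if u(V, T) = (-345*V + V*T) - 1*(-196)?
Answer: 71844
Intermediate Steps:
r(a, f) = 12 + a²
u(V, T) = 196 - 345*V + T*V (u(V, T) = (-345*V + T*V) + 196 = 196 - 345*V + T*V)
1898*(2*(5 + 1)) + u(-298, r(-13, 3*6)) = 1898*(2*(5 + 1)) + (196 - 345*(-298) + (12 + (-13)²)*(-298)) = 1898*(2*6) + (196 + 102810 + (12 + 169)*(-298)) = 1898*12 + (196 + 102810 + 181*(-298)) = 22776 + (196 + 102810 - 53938) = 22776 + 49068 = 71844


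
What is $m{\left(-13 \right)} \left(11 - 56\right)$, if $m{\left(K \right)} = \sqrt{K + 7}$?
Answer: $- 45 i \sqrt{6} \approx - 110.23 i$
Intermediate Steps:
$m{\left(K \right)} = \sqrt{7 + K}$
$m{\left(-13 \right)} \left(11 - 56\right) = \sqrt{7 - 13} \left(11 - 56\right) = \sqrt{-6} \left(-45\right) = i \sqrt{6} \left(-45\right) = - 45 i \sqrt{6}$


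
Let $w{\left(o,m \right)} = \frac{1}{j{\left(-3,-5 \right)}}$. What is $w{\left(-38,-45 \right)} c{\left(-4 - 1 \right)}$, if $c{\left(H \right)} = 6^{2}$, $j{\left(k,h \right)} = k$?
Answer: $-12$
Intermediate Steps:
$c{\left(H \right)} = 36$
$w{\left(o,m \right)} = - \frac{1}{3}$ ($w{\left(o,m \right)} = \frac{1}{-3} = - \frac{1}{3}$)
$w{\left(-38,-45 \right)} c{\left(-4 - 1 \right)} = \left(- \frac{1}{3}\right) 36 = -12$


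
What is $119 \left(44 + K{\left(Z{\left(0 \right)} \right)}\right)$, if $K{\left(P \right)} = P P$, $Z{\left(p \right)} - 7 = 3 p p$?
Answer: $11067$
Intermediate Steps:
$Z{\left(p \right)} = 7 + 3 p^{2}$ ($Z{\left(p \right)} = 7 + 3 p p = 7 + 3 p^{2}$)
$K{\left(P \right)} = P^{2}$
$119 \left(44 + K{\left(Z{\left(0 \right)} \right)}\right) = 119 \left(44 + \left(7 + 3 \cdot 0^{2}\right)^{2}\right) = 119 \left(44 + \left(7 + 3 \cdot 0\right)^{2}\right) = 119 \left(44 + \left(7 + 0\right)^{2}\right) = 119 \left(44 + 7^{2}\right) = 119 \left(44 + 49\right) = 119 \cdot 93 = 11067$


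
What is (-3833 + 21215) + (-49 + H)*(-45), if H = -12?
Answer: 20127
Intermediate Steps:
(-3833 + 21215) + (-49 + H)*(-45) = (-3833 + 21215) + (-49 - 12)*(-45) = 17382 - 61*(-45) = 17382 + 2745 = 20127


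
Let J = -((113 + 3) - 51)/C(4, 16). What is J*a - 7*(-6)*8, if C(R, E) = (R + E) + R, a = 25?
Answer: 6439/24 ≈ 268.29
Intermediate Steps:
C(R, E) = E + 2*R (C(R, E) = (E + R) + R = E + 2*R)
J = -65/24 (J = -((113 + 3) - 51)/(16 + 2*4) = -(116 - 51)/(16 + 8) = -65/24 ≈ -2.7083)
J*a - 7*(-6)*8 = -65/24*25 - 7*(-6)*8 = -1625/24 + 42*8 = -1625/24 + 336 = 6439/24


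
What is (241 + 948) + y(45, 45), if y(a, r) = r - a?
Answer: 1189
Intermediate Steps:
(241 + 948) + y(45, 45) = (241 + 948) + (45 - 1*45) = 1189 + (45 - 45) = 1189 + 0 = 1189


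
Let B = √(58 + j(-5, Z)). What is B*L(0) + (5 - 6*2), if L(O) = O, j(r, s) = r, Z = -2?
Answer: -7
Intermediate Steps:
B = √53 (B = √(58 - 5) = √53 ≈ 7.2801)
B*L(0) + (5 - 6*2) = √53*0 + (5 - 6*2) = 0 + (5 - 12) = 0 - 7 = -7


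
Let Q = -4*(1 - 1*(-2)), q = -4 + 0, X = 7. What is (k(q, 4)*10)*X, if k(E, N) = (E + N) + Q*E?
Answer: 3360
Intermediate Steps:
q = -4
Q = -12 (Q = -4*(1 + 2) = -4*3 = -12)
k(E, N) = N - 11*E (k(E, N) = (E + N) - 12*E = N - 11*E)
(k(q, 4)*10)*X = ((4 - 11*(-4))*10)*7 = ((4 + 44)*10)*7 = (48*10)*7 = 480*7 = 3360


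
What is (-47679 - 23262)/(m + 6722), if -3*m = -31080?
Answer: -1819/438 ≈ -4.1530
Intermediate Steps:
m = 10360 (m = -⅓*(-31080) = 10360)
(-47679 - 23262)/(m + 6722) = (-47679 - 23262)/(10360 + 6722) = -70941/17082 = -70941*1/17082 = -1819/438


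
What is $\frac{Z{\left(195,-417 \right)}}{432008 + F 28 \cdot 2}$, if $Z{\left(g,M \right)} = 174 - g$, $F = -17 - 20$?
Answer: $- \frac{7}{143312} \approx -4.8844 \cdot 10^{-5}$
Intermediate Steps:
$F = -37$ ($F = -17 - 20 = -37$)
$\frac{Z{\left(195,-417 \right)}}{432008 + F 28 \cdot 2} = \frac{174 - 195}{432008 + \left(-37\right) 28 \cdot 2} = \frac{174 - 195}{432008 - 2072} = - \frac{21}{432008 - 2072} = - \frac{21}{429936} = \left(-21\right) \frac{1}{429936} = - \frac{7}{143312}$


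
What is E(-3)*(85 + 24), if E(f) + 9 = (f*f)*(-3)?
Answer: -3924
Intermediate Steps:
E(f) = -9 - 3*f**2 (E(f) = -9 + (f*f)*(-3) = -9 + f**2*(-3) = -9 - 3*f**2)
E(-3)*(85 + 24) = (-9 - 3*(-3)**2)*(85 + 24) = (-9 - 3*9)*109 = (-9 - 27)*109 = -36*109 = -3924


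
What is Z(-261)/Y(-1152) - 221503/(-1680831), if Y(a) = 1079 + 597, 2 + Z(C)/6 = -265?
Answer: -1160726117/1408536378 ≈ -0.82407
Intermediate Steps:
Z(C) = -1602 (Z(C) = -12 + 6*(-265) = -12 - 1590 = -1602)
Y(a) = 1676
Z(-261)/Y(-1152) - 221503/(-1680831) = -1602/1676 - 221503/(-1680831) = -1602*1/1676 - 221503*(-1/1680831) = -801/838 + 221503/1680831 = -1160726117/1408536378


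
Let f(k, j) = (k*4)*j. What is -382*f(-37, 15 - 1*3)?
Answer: 678432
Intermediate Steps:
f(k, j) = 4*j*k (f(k, j) = (4*k)*j = 4*j*k)
-382*f(-37, 15 - 1*3) = -1528*(15 - 1*3)*(-37) = -1528*(15 - 3)*(-37) = -1528*12*(-37) = -382*(-1776) = 678432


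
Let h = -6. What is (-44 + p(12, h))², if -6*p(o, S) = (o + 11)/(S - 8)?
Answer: 13490929/7056 ≈ 1912.0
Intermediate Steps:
p(o, S) = -(11 + o)/(6*(-8 + S)) (p(o, S) = -(o + 11)/(6*(S - 8)) = -(11 + o)/(6*(-8 + S)))
(-44 + p(12, h))² = (-44 + (-11 - 1*12)/(6*(-8 - 6)))² = (-44 + (⅙)*(-11 - 12)/(-14))² = (-44 + (⅙)*(-1/14)*(-23))² = (-44 + 23/84)² = (-3673/84)² = 13490929/7056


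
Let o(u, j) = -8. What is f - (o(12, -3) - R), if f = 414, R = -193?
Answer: 229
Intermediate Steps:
f - (o(12, -3) - R) = 414 - (-8 - 1*(-193)) = 414 - (-8 + 193) = 414 - 1*185 = 414 - 185 = 229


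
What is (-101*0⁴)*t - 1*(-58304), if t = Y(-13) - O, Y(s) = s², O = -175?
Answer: 58304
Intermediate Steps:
t = 344 (t = (-13)² - 1*(-175) = 169 + 175 = 344)
(-101*0⁴)*t - 1*(-58304) = -101*0⁴*344 - 1*(-58304) = -101*0*344 + 58304 = 0*344 + 58304 = 0 + 58304 = 58304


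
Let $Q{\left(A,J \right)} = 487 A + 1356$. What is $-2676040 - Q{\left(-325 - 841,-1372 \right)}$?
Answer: $-2109554$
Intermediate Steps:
$Q{\left(A,J \right)} = 1356 + 487 A$
$-2676040 - Q{\left(-325 - 841,-1372 \right)} = -2676040 - \left(1356 + 487 \left(-325 - 841\right)\right) = -2676040 - \left(1356 + 487 \left(-1166\right)\right) = -2676040 - \left(1356 - 567842\right) = -2676040 - -566486 = -2676040 + 566486 = -2109554$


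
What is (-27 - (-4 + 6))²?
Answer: 841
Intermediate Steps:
(-27 - (-4 + 6))² = (-27 - 1*2)² = (-27 - 2)² = (-29)² = 841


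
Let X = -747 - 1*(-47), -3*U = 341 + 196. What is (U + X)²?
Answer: 772641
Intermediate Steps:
U = -179 (U = -(341 + 196)/3 = -⅓*537 = -179)
X = -700 (X = -747 + 47 = -700)
(U + X)² = (-179 - 700)² = (-879)² = 772641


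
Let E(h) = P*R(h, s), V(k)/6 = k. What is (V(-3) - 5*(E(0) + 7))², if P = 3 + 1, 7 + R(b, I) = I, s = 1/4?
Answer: 6724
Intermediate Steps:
s = ¼ ≈ 0.25000
R(b, I) = -7 + I
V(k) = 6*k
P = 4
E(h) = -27 (E(h) = 4*(-7 + ¼) = 4*(-27/4) = -27)
(V(-3) - 5*(E(0) + 7))² = (6*(-3) - 5*(-27 + 7))² = (-18 - 5*(-20))² = (-18 + 100)² = 82² = 6724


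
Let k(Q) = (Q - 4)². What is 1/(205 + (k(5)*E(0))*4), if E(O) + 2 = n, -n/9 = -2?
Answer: 1/269 ≈ 0.0037175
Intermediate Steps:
n = 18 (n = -9*(-2) = 18)
E(O) = 16 (E(O) = -2 + 18 = 16)
k(Q) = (-4 + Q)²
1/(205 + (k(5)*E(0))*4) = 1/(205 + ((-4 + 5)²*16)*4) = 1/(205 + (1²*16)*4) = 1/(205 + (1*16)*4) = 1/(205 + 16*4) = 1/(205 + 64) = 1/269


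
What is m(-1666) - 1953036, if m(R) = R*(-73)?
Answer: -1831418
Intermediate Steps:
m(R) = -73*R
m(-1666) - 1953036 = -73*(-1666) - 1953036 = 121618 - 1953036 = -1831418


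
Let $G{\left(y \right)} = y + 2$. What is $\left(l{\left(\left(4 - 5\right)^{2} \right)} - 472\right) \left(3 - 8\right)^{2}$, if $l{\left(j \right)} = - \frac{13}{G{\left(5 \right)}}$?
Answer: $- \frac{82925}{7} \approx -11846.0$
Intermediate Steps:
$G{\left(y \right)} = 2 + y$
$l{\left(j \right)} = - \frac{13}{7}$ ($l{\left(j \right)} = - \frac{13}{2 + 5} = - \frac{13}{7}$)
$\left(l{\left(\left(4 - 5\right)^{2} \right)} - 472\right) \left(3 - 8\right)^{2} = \left(- \frac{13}{7} - 472\right) \left(3 - 8\right)^{2} = - \frac{3317 \left(3 - 8\right)^{2}}{7} = - \frac{3317 \left(-5\right)^{2}}{7} = \left(- \frac{3317}{7}\right) 25 = - \frac{82925}{7}$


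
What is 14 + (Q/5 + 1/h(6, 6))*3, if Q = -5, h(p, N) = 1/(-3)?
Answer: 2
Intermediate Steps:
h(p, N) = -⅓
14 + (Q/5 + 1/h(6, 6))*3 = 14 + (-5/5 + 1/(-⅓))*3 = 14 + (-5*⅕ + 1*(-3))*3 = 14 + (-1 - 3)*3 = 14 - 4*3 = 14 - 12 = 2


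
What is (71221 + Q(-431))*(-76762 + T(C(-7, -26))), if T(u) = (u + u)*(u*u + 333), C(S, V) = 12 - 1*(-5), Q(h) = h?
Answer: -3936915060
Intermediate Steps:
C(S, V) = 17 (C(S, V) = 12 + 5 = 17)
T(u) = 2*u*(333 + u**2) (T(u) = (2*u)*(u**2 + 333) = (2*u)*(333 + u**2) = 2*u*(333 + u**2))
(71221 + Q(-431))*(-76762 + T(C(-7, -26))) = (71221 - 431)*(-76762 + 2*17*(333 + 17**2)) = 70790*(-76762 + 2*17*(333 + 289)) = 70790*(-76762 + 2*17*622) = 70790*(-76762 + 21148) = 70790*(-55614) = -3936915060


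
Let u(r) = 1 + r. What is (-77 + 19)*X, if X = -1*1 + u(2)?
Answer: -116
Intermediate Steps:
X = 2 (X = -1*1 + (1 + 2) = -1 + 3 = 2)
(-77 + 19)*X = (-77 + 19)*2 = -58*2 = -116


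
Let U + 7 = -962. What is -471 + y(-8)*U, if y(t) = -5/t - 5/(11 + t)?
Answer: 4307/8 ≈ 538.38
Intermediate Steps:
U = -969 (U = -7 - 962 = -969)
-471 + y(-8)*U = -471 + (5*(-11 - 2*(-8))/(-8*(11 - 8)))*(-969) = -471 + (5*(-⅛)*(-11 + 16)/3)*(-969) = -471 + (5*(-⅛)*(⅓)*5)*(-969) = -471 - 25/24*(-969) = -471 + 8075/8 = 4307/8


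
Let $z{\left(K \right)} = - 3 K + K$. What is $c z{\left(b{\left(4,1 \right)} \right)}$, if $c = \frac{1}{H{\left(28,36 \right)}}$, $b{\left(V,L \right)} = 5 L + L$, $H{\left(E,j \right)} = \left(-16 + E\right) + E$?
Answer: $- \frac{3}{10} \approx -0.3$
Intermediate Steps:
$H{\left(E,j \right)} = -16 + 2 E$
$b{\left(V,L \right)} = 6 L$
$c = \frac{1}{40}$ ($c = \frac{1}{-16 + 2 \cdot 28} = \frac{1}{-16 + 56} = \frac{1}{40} \approx 0.025$)
$z{\left(K \right)} = - 2 K$
$c z{\left(b{\left(4,1 \right)} \right)} = \frac{\left(-2\right) 6 \cdot 1}{40} = \frac{\left(-2\right) 6}{40} = \frac{1}{40} \left(-12\right) = - \frac{3}{10}$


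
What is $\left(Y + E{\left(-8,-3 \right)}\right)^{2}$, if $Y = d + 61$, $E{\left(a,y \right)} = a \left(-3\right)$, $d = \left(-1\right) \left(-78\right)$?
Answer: $26569$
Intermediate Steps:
$d = 78$
$E{\left(a,y \right)} = - 3 a$
$Y = 139$ ($Y = 78 + 61 = 139$)
$\left(Y + E{\left(-8,-3 \right)}\right)^{2} = \left(139 - -24\right)^{2} = \left(139 + 24\right)^{2} = 163^{2} = 26569$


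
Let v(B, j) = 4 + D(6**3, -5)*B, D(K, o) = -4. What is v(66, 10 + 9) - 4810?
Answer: -5070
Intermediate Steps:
v(B, j) = 4 - 4*B
v(66, 10 + 9) - 4810 = (4 - 4*66) - 4810 = (4 - 264) - 4810 = -260 - 4810 = -5070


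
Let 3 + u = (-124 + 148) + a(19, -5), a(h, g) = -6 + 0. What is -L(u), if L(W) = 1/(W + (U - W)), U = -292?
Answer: 1/292 ≈ 0.0034247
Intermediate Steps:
a(h, g) = -6
u = 15 (u = -3 + ((-124 + 148) - 6) = -3 + (24 - 6) = -3 + 18 = 15)
L(W) = -1/292 (L(W) = 1/(W + (-292 - W)) = 1/(-292) = -1/292)
-L(u) = -1*(-1/292) = 1/292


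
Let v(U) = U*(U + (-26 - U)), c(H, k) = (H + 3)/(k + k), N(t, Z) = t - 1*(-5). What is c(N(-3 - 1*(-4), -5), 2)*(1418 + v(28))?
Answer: 3105/2 ≈ 1552.5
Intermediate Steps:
N(t, Z) = 5 + t (N(t, Z) = t + 5 = 5 + t)
c(H, k) = (3 + H)/(2*k) (c(H, k) = (3 + H)/((2*k)) = (3 + H)*(1/(2*k)) = (3 + H)/(2*k))
v(U) = -26*U (v(U) = U*(-26) = -26*U)
c(N(-3 - 1*(-4), -5), 2)*(1418 + v(28)) = ((½)*(3 + (5 + (-3 - 1*(-4))))/2)*(1418 - 26*28) = ((½)*(½)*(3 + (5 + (-3 + 4))))*(1418 - 728) = ((½)*(½)*(3 + (5 + 1)))*690 = ((½)*(½)*(3 + 6))*690 = ((½)*(½)*9)*690 = (9/4)*690 = 3105/2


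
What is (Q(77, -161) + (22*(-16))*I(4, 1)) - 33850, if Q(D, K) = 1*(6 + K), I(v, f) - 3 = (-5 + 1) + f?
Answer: -34005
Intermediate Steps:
I(v, f) = -1 + f (I(v, f) = 3 + ((-5 + 1) + f) = 3 + (-4 + f) = -1 + f)
Q(D, K) = 6 + K
(Q(77, -161) + (22*(-16))*I(4, 1)) - 33850 = ((6 - 161) + (22*(-16))*(-1 + 1)) - 33850 = (-155 - 352*0) - 33850 = (-155 + 0) - 33850 = -155 - 33850 = -34005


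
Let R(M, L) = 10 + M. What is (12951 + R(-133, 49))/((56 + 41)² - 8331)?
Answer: 6414/539 ≈ 11.900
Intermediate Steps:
(12951 + R(-133, 49))/((56 + 41)² - 8331) = (12951 + (10 - 133))/((56 + 41)² - 8331) = (12951 - 123)/(97² - 8331) = 12828/(9409 - 8331) = 12828/1078 = 12828*(1/1078) = 6414/539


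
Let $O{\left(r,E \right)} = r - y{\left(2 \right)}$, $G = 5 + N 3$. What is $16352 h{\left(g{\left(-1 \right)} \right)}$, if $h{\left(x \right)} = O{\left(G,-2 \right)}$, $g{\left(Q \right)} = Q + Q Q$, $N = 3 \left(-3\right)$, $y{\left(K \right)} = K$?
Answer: $-392448$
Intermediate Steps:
$N = -9$
$G = -22$ ($G = 5 - 27 = -22$)
$O{\left(r,E \right)} = -2 + r$ ($O{\left(r,E \right)} = r - 2 = -2 + r$)
$g{\left(Q \right)} = Q + Q^{2}$
$h{\left(x \right)} = -24$ ($h{\left(x \right)} = -2 - 22 = -24$)
$16352 h{\left(g{\left(-1 \right)} \right)} = 16352 \left(-24\right) = -392448$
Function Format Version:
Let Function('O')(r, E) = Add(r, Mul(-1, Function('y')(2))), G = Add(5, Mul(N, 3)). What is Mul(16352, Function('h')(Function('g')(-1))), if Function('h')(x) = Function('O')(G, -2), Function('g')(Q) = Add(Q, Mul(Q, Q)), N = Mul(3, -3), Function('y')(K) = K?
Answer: -392448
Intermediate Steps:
N = -9
G = -22 (G = Add(5, Mul(-9, 3)) = Add(5, -27) = -22)
Function('O')(r, E) = Add(-2, r) (Function('O')(r, E) = Add(r, Mul(-1, 2)) = Add(r, -2) = Add(-2, r))
Function('g')(Q) = Add(Q, Pow(Q, 2))
Function('h')(x) = -24 (Function('h')(x) = Add(-2, -22) = -24)
Mul(16352, Function('h')(Function('g')(-1))) = Mul(16352, -24) = -392448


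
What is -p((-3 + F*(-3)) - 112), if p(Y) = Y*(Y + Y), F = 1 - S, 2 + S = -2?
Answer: -33800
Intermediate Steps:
S = -4 (S = -2 - 2 = -4)
F = 5 (F = 1 - 1*(-4) = 1 + 4 = 5)
p(Y) = 2*Y² (p(Y) = Y*(2*Y) = 2*Y²)
-p((-3 + F*(-3)) - 112) = -2*((-3 + 5*(-3)) - 112)² = -2*((-3 - 15) - 112)² = -2*(-18 - 112)² = -2*(-130)² = -2*16900 = -1*33800 = -33800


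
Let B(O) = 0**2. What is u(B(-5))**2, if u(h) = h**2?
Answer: 0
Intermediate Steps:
B(O) = 0
u(B(-5))**2 = (0**2)**2 = 0**2 = 0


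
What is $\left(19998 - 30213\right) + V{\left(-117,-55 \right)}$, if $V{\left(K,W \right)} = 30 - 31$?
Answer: $-10216$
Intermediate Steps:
$V{\left(K,W \right)} = -1$ ($V{\left(K,W \right)} = 30 - 31 = -1$)
$\left(19998 - 30213\right) + V{\left(-117,-55 \right)} = \left(19998 - 30213\right) - 1 = -10215 - 1 = -10216$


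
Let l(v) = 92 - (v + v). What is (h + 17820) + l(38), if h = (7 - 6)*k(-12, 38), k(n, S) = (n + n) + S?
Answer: 17850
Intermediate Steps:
k(n, S) = S + 2*n (k(n, S) = 2*n + S = S + 2*n)
h = 14 (h = (7 - 6)*(38 + 2*(-12)) = 1*(38 - 24) = 1*14 = 14)
l(v) = 92 - 2*v
(h + 17820) + l(38) = (14 + 17820) + (92 - 2*38) = 17834 + (92 - 76) = 17834 + 16 = 17850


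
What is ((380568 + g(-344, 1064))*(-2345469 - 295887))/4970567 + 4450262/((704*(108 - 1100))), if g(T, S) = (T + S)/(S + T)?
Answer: -50145310878497579/247948923904 ≈ -2.0224e+5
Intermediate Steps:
g(T, S) = 1 (g(T, S) = (S + T)/(S + T) = 1)
((380568 + g(-344, 1064))*(-2345469 - 295887))/4970567 + 4450262/((704*(108 - 1100))) = ((380568 + 1)*(-2345469 - 295887))/4970567 + 4450262/((704*(108 - 1100))) = (380569*(-2641356))*(1/4970567) + 4450262/((704*(-992))) = -1005218211564*1/4970567 + 4450262/(-698368) = -143602601652/710081 + 4450262*(-1/698368) = -143602601652/710081 - 2225131/349184 = -50145310878497579/247948923904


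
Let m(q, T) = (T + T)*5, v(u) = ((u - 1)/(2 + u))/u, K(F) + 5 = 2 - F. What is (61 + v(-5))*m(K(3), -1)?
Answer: -606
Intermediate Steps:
K(F) = -3 - F (K(F) = -5 + (2 - F) = -3 - F)
v(u) = (-1 + u)/(u*(2 + u)) (v(u) = ((-1 + u)/(2 + u))/u = (-1 + u)/(u*(2 + u)))
m(q, T) = 10*T (m(q, T) = (2*T)*5 = 10*T)
(61 + v(-5))*m(K(3), -1) = (61 + (-1 - 5)/((-5)*(2 - 5)))*(10*(-1)) = (61 - 1/5*(-6)/(-3))*(-10) = (61 - 1/5*(-1/3)*(-6))*(-10) = (61 - 2/5)*(-10) = (303/5)*(-10) = -606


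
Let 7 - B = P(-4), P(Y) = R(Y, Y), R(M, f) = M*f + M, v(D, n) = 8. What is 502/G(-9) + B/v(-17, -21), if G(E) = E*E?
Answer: 3611/648 ≈ 5.5725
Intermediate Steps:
R(M, f) = M + M*f
G(E) = E²
P(Y) = Y*(1 + Y)
B = -5 (B = 7 - (-4)*(1 - 4) = 7 - (-4)*(-3) = 7 - 1*12 = 7 - 12 = -5)
502/G(-9) + B/v(-17, -21) = 502/((-9)²) - 5/8 = 502/81 - 5*⅛ = 502*(1/81) - 5/8 = 502/81 - 5/8 = 3611/648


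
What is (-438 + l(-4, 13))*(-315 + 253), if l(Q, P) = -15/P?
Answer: 353958/13 ≈ 27228.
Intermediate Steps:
(-438 + l(-4, 13))*(-315 + 253) = (-438 - 15/13)*(-315 + 253) = (-438 - 15*1/13)*(-62) = (-438 - 15/13)*(-62) = -5709/13*(-62) = 353958/13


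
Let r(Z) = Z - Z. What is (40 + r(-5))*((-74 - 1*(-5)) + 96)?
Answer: 1080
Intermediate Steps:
r(Z) = 0
(40 + r(-5))*((-74 - 1*(-5)) + 96) = (40 + 0)*((-74 - 1*(-5)) + 96) = 40*((-74 + 5) + 96) = 40*(-69 + 96) = 40*27 = 1080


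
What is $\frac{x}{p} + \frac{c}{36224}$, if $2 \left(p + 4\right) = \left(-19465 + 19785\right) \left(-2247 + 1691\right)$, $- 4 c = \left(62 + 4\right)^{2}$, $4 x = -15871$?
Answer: $\frac{11711495}{805657984} \approx 0.014537$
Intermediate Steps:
$x = - \frac{15871}{4}$ ($x = \frac{1}{4} \left(-15871\right) = - \frac{15871}{4} \approx -3967.8$)
$c = -1089$ ($c = - \frac{\left(62 + 4\right)^{2}}{4} = - \frac{66^{2}}{4} = \left(- \frac{1}{4}\right) 4356 = -1089$)
$p = -88964$ ($p = -4 + \frac{\left(-19465 + 19785\right) \left(-2247 + 1691\right)}{2} = -4 + \frac{320 \left(-556\right)}{2} = -4 + \frac{1}{2} \left(-177920\right) = -4 - 88960 = -88964$)
$\frac{x}{p} + \frac{c}{36224} = - \frac{15871}{4 \left(-88964\right)} - \frac{1089}{36224} = \left(- \frac{15871}{4}\right) \left(- \frac{1}{88964}\right) - \frac{1089}{36224} = \frac{15871}{355856} - \frac{1089}{36224} = \frac{11711495}{805657984}$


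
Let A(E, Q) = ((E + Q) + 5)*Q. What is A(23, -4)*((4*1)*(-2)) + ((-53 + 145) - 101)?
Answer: 759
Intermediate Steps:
A(E, Q) = Q*(5 + E + Q) (A(E, Q) = (5 + E + Q)*Q = Q*(5 + E + Q))
A(23, -4)*((4*1)*(-2)) + ((-53 + 145) - 101) = (-4*(5 + 23 - 4))*((4*1)*(-2)) + ((-53 + 145) - 101) = (-4*24)*(4*(-2)) + (92 - 101) = -96*(-8) - 9 = 768 - 9 = 759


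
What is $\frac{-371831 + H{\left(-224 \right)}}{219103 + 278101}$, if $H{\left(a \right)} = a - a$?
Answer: $- \frac{371831}{497204} \approx -0.74784$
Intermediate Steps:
$H{\left(a \right)} = 0$
$\frac{-371831 + H{\left(-224 \right)}}{219103 + 278101} = \frac{-371831 + 0}{219103 + 278101} = - \frac{371831}{497204}$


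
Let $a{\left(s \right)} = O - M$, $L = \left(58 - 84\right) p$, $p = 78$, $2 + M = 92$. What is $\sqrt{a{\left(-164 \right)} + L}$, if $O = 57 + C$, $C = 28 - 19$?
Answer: $6 i \sqrt{57} \approx 45.299 i$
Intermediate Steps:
$M = 90$ ($M = -2 + 92 = 90$)
$C = 9$ ($C = 28 - 19 = 9$)
$O = 66$ ($O = 57 + 9 = 66$)
$L = -2028$ ($L = \left(58 - 84\right) 78 = \left(-26\right) 78 = -2028$)
$a{\left(s \right)} = -24$ ($a{\left(s \right)} = 66 - 90 = -24$)
$\sqrt{a{\left(-164 \right)} + L} = \sqrt{-24 - 2028} = \sqrt{-2052} = 6 i \sqrt{57}$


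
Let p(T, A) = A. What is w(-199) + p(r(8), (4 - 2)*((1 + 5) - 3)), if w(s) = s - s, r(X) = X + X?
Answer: 6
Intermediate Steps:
r(X) = 2*X
w(s) = 0
w(-199) + p(r(8), (4 - 2)*((1 + 5) - 3)) = 0 + (4 - 2)*((1 + 5) - 3) = 0 + 2*(6 - 3) = 0 + 2*3 = 0 + 6 = 6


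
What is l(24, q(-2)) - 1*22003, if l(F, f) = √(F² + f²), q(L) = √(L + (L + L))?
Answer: -22003 + √570 ≈ -21979.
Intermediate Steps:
q(L) = √3*√L (q(L) = √(L + 2*L) = √(3*L) = √3*√L)
l(24, q(-2)) - 1*22003 = √(24² + (√3*√(-2))²) - 1*22003 = √(576 + (√3*(I*√2))²) - 22003 = √(576 + (I*√6)²) - 22003 = √(576 - 6) - 22003 = √570 - 22003 = -22003 + √570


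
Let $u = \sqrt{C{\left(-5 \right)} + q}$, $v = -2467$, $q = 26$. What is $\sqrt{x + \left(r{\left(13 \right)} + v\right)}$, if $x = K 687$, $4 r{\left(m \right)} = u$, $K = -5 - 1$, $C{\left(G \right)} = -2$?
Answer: $\frac{\sqrt{-26356 + 2 \sqrt{6}}}{2} \approx 81.165 i$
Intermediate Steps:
$K = -6$
$u = 2 \sqrt{6}$ ($u = \sqrt{-2 + 26} = \sqrt{24} = 2 \sqrt{6} \approx 4.899$)
$r{\left(m \right)} = \frac{\sqrt{6}}{2}$ ($r{\left(m \right)} = \frac{2 \sqrt{6}}{4} = \frac{\sqrt{6}}{2}$)
$x = -4122$ ($x = \left(-6\right) 687 = -4122$)
$\sqrt{x + \left(r{\left(13 \right)} + v\right)} = \sqrt{-4122 - \left(2467 - \frac{\sqrt{6}}{2}\right)} = \sqrt{-6589 + \frac{\sqrt{6}}{2}}$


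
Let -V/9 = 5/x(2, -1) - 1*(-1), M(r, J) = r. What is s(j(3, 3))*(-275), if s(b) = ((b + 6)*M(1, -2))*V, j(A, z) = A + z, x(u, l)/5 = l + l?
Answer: 14850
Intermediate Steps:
x(u, l) = 10*l (x(u, l) = 5*(l + l) = 5*(2*l) = 10*l)
V = -9/2 (V = -9*(5/((10*(-1))) - 1*(-1)) = -9*(5/(-10) + 1) = -9*(5*(-⅒) + 1) = -9*(-½ + 1) = -9*½ = -9/2 ≈ -4.5000)
s(b) = -27 - 9*b/2 (s(b) = ((b + 6)*1)*(-9/2) = ((6 + b)*1)*(-9/2) = (6 + b)*(-9/2) = -27 - 9*b/2)
s(j(3, 3))*(-275) = (-27 - 9*(3 + 3)/2)*(-275) = (-27 - 9/2*6)*(-275) = (-27 - 27)*(-275) = -54*(-275) = 14850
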